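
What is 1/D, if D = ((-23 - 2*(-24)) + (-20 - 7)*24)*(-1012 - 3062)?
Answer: 1/2538102 ≈ 3.9400e-7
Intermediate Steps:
D = 2538102 (D = ((-23 + 48) - 27*24)*(-4074) = (25 - 648)*(-4074) = -623*(-4074) = 2538102)
1/D = 1/2538102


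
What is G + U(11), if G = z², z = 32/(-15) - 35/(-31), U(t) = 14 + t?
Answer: 5623714/216225 ≈ 26.009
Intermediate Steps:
z = -467/465 (z = 32*(-1/15) - 35*(-1/31) = -32/15 + 35/31 = -467/465 ≈ -1.0043)
G = 218089/216225 (G = (-467/465)² = 218089/216225 ≈ 1.0086)
G + U(11) = 218089/216225 + (14 + 11) = 218089/216225 + 25 = 5623714/216225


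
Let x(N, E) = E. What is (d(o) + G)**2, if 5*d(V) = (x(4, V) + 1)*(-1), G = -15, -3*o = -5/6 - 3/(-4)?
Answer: 7491169/32400 ≈ 231.21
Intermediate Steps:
o = 1/36 (o = -(-5/6 - 3/(-4))/3 = -(-5*1/6 - 3*(-1/4))/3 = -(-5/6 + 3/4)/3 = -1/3*(-1/12) = 1/36 ≈ 0.027778)
d(V) = -1/5 - V/5 (d(V) = ((V + 1)*(-1))/5 = ((1 + V)*(-1))/5 = (-1 - V)/5 = -1/5 - V/5)
(d(o) + G)**2 = ((-1/5 - 1/5*1/36) - 15)**2 = ((-1/5 - 1/180) - 15)**2 = (-37/180 - 15)**2 = (-2737/180)**2 = 7491169/32400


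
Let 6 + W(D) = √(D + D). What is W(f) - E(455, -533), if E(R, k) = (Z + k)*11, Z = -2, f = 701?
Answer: 5879 + √1402 ≈ 5916.4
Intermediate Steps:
W(D) = -6 + √2*√D (W(D) = -6 + √(D + D) = -6 + √(2*D) = -6 + √2*√D)
E(R, k) = -22 + 11*k (E(R, k) = (-2 + k)*11 = -22 + 11*k)
W(f) - E(455, -533) = (-6 + √2*√701) - (-22 + 11*(-533)) = (-6 + √1402) - (-22 - 5863) = (-6 + √1402) - 1*(-5885) = (-6 + √1402) + 5885 = 5879 + √1402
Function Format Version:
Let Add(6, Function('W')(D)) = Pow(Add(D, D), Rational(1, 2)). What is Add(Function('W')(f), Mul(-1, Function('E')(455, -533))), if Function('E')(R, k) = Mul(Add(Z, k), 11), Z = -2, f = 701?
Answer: Add(5879, Pow(1402, Rational(1, 2))) ≈ 5916.4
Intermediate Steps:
Function('W')(D) = Add(-6, Mul(Pow(2, Rational(1, 2)), Pow(D, Rational(1, 2)))) (Function('W')(D) = Add(-6, Pow(Add(D, D), Rational(1, 2))) = Add(-6, Pow(Mul(2, D), Rational(1, 2))) = Add(-6, Mul(Pow(2, Rational(1, 2)), Pow(D, Rational(1, 2)))))
Function('E')(R, k) = Add(-22, Mul(11, k)) (Function('E')(R, k) = Mul(Add(-2, k), 11) = Add(-22, Mul(11, k)))
Add(Function('W')(f), Mul(-1, Function('E')(455, -533))) = Add(Add(-6, Mul(Pow(2, Rational(1, 2)), Pow(701, Rational(1, 2)))), Mul(-1, Add(-22, Mul(11, -533)))) = Add(Add(-6, Pow(1402, Rational(1, 2))), Mul(-1, Add(-22, -5863))) = Add(Add(-6, Pow(1402, Rational(1, 2))), Mul(-1, -5885)) = Add(Add(-6, Pow(1402, Rational(1, 2))), 5885) = Add(5879, Pow(1402, Rational(1, 2)))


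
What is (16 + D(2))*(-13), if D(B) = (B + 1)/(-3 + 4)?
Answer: -247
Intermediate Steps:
D(B) = 1 + B (D(B) = (1 + B)/1 = (1 + B)*1 = 1 + B)
(16 + D(2))*(-13) = (16 + (1 + 2))*(-13) = (16 + 3)*(-13) = 19*(-13) = -247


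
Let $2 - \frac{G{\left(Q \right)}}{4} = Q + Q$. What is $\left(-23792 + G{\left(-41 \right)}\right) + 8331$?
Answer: $-15125$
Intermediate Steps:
$G{\left(Q \right)} = 8 - 8 Q$ ($G{\left(Q \right)} = 8 - 4 \left(Q + Q\right) = 8 - 4 \cdot 2 Q = 8 - 8 Q$)
$\left(-23792 + G{\left(-41 \right)}\right) + 8331 = \left(-23792 + \left(8 - -328\right)\right) + 8331 = \left(-23792 + \left(8 + 328\right)\right) + 8331 = \left(-23792 + 336\right) + 8331 = -23456 + 8331 = -15125$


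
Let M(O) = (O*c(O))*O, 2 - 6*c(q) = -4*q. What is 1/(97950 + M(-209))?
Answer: -1/5973709 ≈ -1.6740e-7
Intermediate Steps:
c(q) = ⅓ + 2*q/3 (c(q) = ⅓ - (-2)*q/3 = ⅓ + 2*q/3)
M(O) = O²*(⅓ + 2*O/3) (M(O) = (O*(⅓ + 2*O/3))*O = O²*(⅓ + 2*O/3))
1/(97950 + M(-209)) = 1/(97950 + (⅓)*(-209)²*(1 + 2*(-209))) = 1/(97950 + (⅓)*43681*(1 - 418)) = 1/(97950 + (⅓)*43681*(-417)) = 1/(97950 - 6071659) = 1/(-5973709) = -1/5973709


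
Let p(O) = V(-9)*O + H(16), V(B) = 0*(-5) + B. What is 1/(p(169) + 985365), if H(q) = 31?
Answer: 1/983875 ≈ 1.0164e-6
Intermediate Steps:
V(B) = B (V(B) = 0 + B = B)
p(O) = 31 - 9*O (p(O) = -9*O + 31 = 31 - 9*O)
1/(p(169) + 985365) = 1/((31 - 9*169) + 985365) = 1/((31 - 1521) + 985365) = 1/(-1490 + 985365) = 1/983875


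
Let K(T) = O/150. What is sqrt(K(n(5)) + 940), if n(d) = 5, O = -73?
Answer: sqrt(845562)/30 ≈ 30.651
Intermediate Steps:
K(T) = -73/150
sqrt(K(n(5)) + 940) = sqrt(-73/150 + 940) = sqrt(140927/150) = sqrt(845562)/30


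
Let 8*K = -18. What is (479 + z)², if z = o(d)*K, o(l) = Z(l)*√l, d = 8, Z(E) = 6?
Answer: 230899 - 25866*√2 ≈ 1.9432e+5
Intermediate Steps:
K = -9/4 (K = (⅛)*(-18) = -9/4 ≈ -2.2500)
o(l) = 6*√l
z = -27*√2 (z = (6*√8)*(-9/4) = (6*(2*√2))*(-9/4) = (12*√2)*(-9/4) = -27*√2 ≈ -38.184)
(479 + z)² = (479 - 27*√2)²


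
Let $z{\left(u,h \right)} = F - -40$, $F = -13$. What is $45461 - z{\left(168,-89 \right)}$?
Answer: $45434$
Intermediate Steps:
$z{\left(u,h \right)} = 27$ ($z{\left(u,h \right)} = -13 - -40 = -13 + 40 = 27$)
$45461 - z{\left(168,-89 \right)} = 45461 - 27 = 45434$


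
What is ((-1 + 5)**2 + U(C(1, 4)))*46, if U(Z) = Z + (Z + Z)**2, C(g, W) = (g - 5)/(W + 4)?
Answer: 759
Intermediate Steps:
C(g, W) = (-5 + g)/(4 + W)
U(Z) = Z + 4*Z**2 (U(Z) = Z + (2*Z)**2 = Z + 4*Z**2)
((-1 + 5)**2 + U(C(1, 4)))*46 = ((-1 + 5)**2 + ((-5 + 1)/(4 + 4))*(1 + 4*((-5 + 1)/(4 + 4))))*46 = (4**2 + (-4/8)*(1 + 4*(-4/8)))*46 = (16 + ((1/8)*(-4))*(1 + 4*((1/8)*(-4))))*46 = (16 - (1 + 4*(-1/2))/2)*46 = (16 - (1 - 2)/2)*46 = (16 - 1/2*(-1))*46 = (16 + 1/2)*46 = (33/2)*46 = 759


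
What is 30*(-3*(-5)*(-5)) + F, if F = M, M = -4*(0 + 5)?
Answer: -2270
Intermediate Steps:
M = -20 (M = -4*5 = -20)
F = -20
30*(-3*(-5)*(-5)) + F = 30*(-3*(-5)*(-5)) - 20 = 30*(15*(-5)) - 20 = 30*(-75) - 20 = -2250 - 20 = -2270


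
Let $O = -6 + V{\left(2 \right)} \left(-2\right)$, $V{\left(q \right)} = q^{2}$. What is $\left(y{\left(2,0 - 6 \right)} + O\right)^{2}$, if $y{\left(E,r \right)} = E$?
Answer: $144$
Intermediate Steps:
$O = -14$ ($O = -6 + 2^{2} \left(-2\right) = -6 + 4 \left(-2\right) = -6 - 8 = -14$)
$\left(y{\left(2,0 - 6 \right)} + O\right)^{2} = \left(2 - 14\right)^{2} = \left(-12\right)^{2} = 144$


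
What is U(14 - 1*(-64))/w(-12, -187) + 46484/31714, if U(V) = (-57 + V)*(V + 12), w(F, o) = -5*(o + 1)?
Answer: 1719493/491567 ≈ 3.4980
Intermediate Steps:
w(F, o) = -5 - 5*o (w(F, o) = -5*(1 + o) = -5 - 5*o)
U(V) = (-57 + V)*(12 + V)
U(14 - 1*(-64))/w(-12, -187) + 46484/31714 = (-684 + (14 - 1*(-64))² - 45*(14 - 1*(-64)))/(-5 - 5*(-187)) + 46484/31714 = (-684 + (14 + 64)² - 45*(14 + 64))/(-5 + 935) + 46484*(1/31714) = (-684 + 78² - 45*78)/930 + 23242/15857 = (-684 + 6084 - 3510)*(1/930) + 23242/15857 = 1890*(1/930) + 23242/15857 = 63/31 + 23242/15857 = 1719493/491567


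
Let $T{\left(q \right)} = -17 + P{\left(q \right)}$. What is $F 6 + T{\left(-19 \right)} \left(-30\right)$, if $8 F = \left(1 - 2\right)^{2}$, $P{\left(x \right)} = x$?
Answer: $\frac{4323}{4} \approx 1080.8$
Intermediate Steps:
$F = \frac{1}{8}$ ($F = \frac{\left(1 - 2\right)^{2}}{8} = \frac{\left(-1\right)^{2}}{8} = \frac{1}{8} \cdot 1 = \frac{1}{8} \approx 0.125$)
$T{\left(q \right)} = -17 + q$
$F 6 + T{\left(-19 \right)} \left(-30\right) = \frac{1}{8} \cdot 6 + \left(-17 - 19\right) \left(-30\right) = \frac{3}{4} - -1080 = \frac{3}{4} + 1080 = \frac{4323}{4}$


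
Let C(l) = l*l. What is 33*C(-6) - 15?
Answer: 1173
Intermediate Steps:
C(l) = l**2
33*C(-6) - 15 = 33*(-6)**2 - 15 = 33*36 - 15 = 1188 - 15 = 1173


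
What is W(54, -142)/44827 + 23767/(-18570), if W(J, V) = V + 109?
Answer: -1066016119/832437390 ≈ -1.2806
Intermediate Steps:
W(J, V) = 109 + V
W(54, -142)/44827 + 23767/(-18570) = (109 - 142)/44827 + 23767/(-18570) = -33*1/44827 + 23767*(-1/18570) = -33/44827 - 23767/18570 = -1066016119/832437390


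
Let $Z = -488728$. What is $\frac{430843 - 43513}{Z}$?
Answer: $- \frac{193665}{244364} \approx -0.79253$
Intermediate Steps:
$\frac{430843 - 43513}{Z} = \frac{430843 - 43513}{-488728} = 387330 \left(- \frac{1}{488728}\right) = - \frac{193665}{244364}$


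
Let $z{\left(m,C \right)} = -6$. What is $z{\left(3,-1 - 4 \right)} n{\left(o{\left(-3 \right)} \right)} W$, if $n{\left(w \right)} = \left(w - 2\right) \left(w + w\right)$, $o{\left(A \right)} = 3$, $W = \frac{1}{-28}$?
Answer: $\frac{9}{7} \approx 1.2857$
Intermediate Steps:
$W = - \frac{1}{28} \approx -0.035714$
$n{\left(w \right)} = 2 w \left(-2 + w\right)$ ($n{\left(w \right)} = \left(-2 + w\right) 2 w = 2 w \left(-2 + w\right)$)
$z{\left(3,-1 - 4 \right)} n{\left(o{\left(-3 \right)} \right)} W = - 6 \cdot 2 \cdot 3 \left(-2 + 3\right) \left(- \frac{1}{28}\right) = - 6 \cdot 2 \cdot 3 \cdot 1 \left(- \frac{1}{28}\right) = \left(-6\right) 6 \left(- \frac{1}{28}\right) = \left(-36\right) \left(- \frac{1}{28}\right) = \frac{9}{7}$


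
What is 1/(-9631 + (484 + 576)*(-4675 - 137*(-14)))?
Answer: -1/2932051 ≈ -3.4106e-7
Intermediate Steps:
1/(-9631 + (484 + 576)*(-4675 - 137*(-14))) = 1/(-9631 + 1060*(-4675 + 1918)) = 1/(-9631 + 1060*(-2757)) = 1/(-9631 - 2922420) = 1/(-2932051) = -1/2932051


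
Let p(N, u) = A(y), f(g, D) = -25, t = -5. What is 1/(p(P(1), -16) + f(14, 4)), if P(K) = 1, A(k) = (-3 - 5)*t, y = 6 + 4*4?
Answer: 1/15 ≈ 0.066667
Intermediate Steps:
y = 22 (y = 6 + 16 = 22)
A(k) = 40 (A(k) = (-3 - 5)*(-5) = -8*(-5) = 40)
p(N, u) = 40
1/(p(P(1), -16) + f(14, 4)) = 1/(40 - 25) = 1/15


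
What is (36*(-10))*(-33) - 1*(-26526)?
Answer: 38406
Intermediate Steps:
(36*(-10))*(-33) - 1*(-26526) = -360*(-33) + 26526 = 11880 + 26526 = 38406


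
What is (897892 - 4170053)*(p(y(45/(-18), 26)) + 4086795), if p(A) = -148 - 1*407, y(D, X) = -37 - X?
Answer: -13370835164640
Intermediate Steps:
p(A) = -555 (p(A) = -148 - 407 = -555)
(897892 - 4170053)*(p(y(45/(-18), 26)) + 4086795) = (897892 - 4170053)*(-555 + 4086795) = -3272161*4086240 = -13370835164640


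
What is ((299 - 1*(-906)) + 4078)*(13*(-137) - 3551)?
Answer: -28168956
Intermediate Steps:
((299 - 1*(-906)) + 4078)*(13*(-137) - 3551) = ((299 + 906) + 4078)*(-1781 - 3551) = (1205 + 4078)*(-5332) = 5283*(-5332) = -28168956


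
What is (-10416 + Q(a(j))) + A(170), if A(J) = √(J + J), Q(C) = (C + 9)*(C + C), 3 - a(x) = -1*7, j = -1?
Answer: -10036 + 2*√85 ≈ -10018.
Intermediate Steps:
a(x) = 10 (a(x) = 3 - (-1)*7 = 3 - 1*(-7) = 3 + 7 = 10)
Q(C) = 2*C*(9 + C) (Q(C) = (9 + C)*(2*C) = 2*C*(9 + C))
A(J) = √2*√J (A(J) = √(2*J) = √2*√J)
(-10416 + Q(a(j))) + A(170) = (-10416 + 2*10*(9 + 10)) + √2*√170 = (-10416 + 2*10*19) + 2*√85 = (-10416 + 380) + 2*√85 = -10036 + 2*√85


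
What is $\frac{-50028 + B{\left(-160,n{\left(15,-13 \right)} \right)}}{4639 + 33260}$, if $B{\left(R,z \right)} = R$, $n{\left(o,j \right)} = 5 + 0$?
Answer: $- \frac{50188}{37899} \approx -1.3243$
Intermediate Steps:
$n{\left(o,j \right)} = 5$
$\frac{-50028 + B{\left(-160,n{\left(15,-13 \right)} \right)}}{4639 + 33260} = \frac{-50028 - 160}{4639 + 33260} = - \frac{50188}{37899}$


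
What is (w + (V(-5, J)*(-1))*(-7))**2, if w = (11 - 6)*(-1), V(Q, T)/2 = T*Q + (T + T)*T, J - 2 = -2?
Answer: 25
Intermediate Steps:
J = 0 (J = 2 - 2 = 0)
V(Q, T) = 4*T**2 + 2*Q*T (V(Q, T) = 2*(T*Q + (T + T)*T) = 2*(Q*T + (2*T)*T) = 2*(Q*T + 2*T**2) = 2*(2*T**2 + Q*T) = 4*T**2 + 2*Q*T)
w = -5 (w = 5*(-1) = -5)
(w + (V(-5, J)*(-1))*(-7))**2 = (-5 + ((2*0*(-5 + 2*0))*(-1))*(-7))**2 = (-5 + ((2*0*(-5 + 0))*(-1))*(-7))**2 = (-5 + ((2*0*(-5))*(-1))*(-7))**2 = (-5 + (0*(-1))*(-7))**2 = (-5 + 0*(-7))**2 = (-5 + 0)**2 = (-5)**2 = 25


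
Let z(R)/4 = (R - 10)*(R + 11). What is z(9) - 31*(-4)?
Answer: 44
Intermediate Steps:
z(R) = 4*(-10 + R)*(11 + R) (z(R) = 4*((R - 10)*(R + 11)) = 4*((-10 + R)*(11 + R)) = 4*(-10 + R)*(11 + R))
z(9) - 31*(-4) = (-440 + 4*9 + 4*9**2) - 31*(-4) = (-440 + 36 + 4*81) - 1*(-124) = (-440 + 36 + 324) + 124 = -80 + 124 = 44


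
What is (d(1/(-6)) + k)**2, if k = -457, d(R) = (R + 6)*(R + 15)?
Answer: 177875569/1296 ≈ 1.3725e+5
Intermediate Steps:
d(R) = (6 + R)*(15 + R)
(d(1/(-6)) + k)**2 = ((90 + (1/(-6))**2 + 21/(-6)) - 457)**2 = ((90 + (-1/6)**2 + 21*(-1/6)) - 457)**2 = ((90 + 1/36 - 7/2) - 457)**2 = (3115/36 - 457)**2 = (-13337/36)**2 = 177875569/1296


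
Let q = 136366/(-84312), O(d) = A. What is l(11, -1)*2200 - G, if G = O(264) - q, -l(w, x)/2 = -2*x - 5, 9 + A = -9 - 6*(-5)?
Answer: 555885145/42156 ≈ 13186.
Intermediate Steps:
A = 12 (A = -9 + (-9 - 6*(-5)) = -9 + (-9 + 30) = -9 + 21 = 12)
O(d) = 12
q = -68183/42156 (q = 136366*(-1/84312) = -68183/42156 ≈ -1.6174)
l(w, x) = 10 + 4*x (l(w, x) = -2*(-2*x - 5) = -2*(-5 - 2*x) = 10 + 4*x)
G = 574055/42156 (G = 12 - 1*(-68183/42156) = 12 + 68183/42156 = 574055/42156 ≈ 13.617)
l(11, -1)*2200 - G = (10 + 4*(-1))*2200 - 1*574055/42156 = (10 - 4)*2200 - 574055/42156 = 6*2200 - 574055/42156 = 13200 - 574055/42156 = 555885145/42156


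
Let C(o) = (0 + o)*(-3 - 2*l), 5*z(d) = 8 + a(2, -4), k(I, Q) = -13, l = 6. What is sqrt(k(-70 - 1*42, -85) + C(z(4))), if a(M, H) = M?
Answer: I*sqrt(43) ≈ 6.5574*I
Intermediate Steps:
z(d) = 2 (z(d) = (8 + 2)/5 = (1/5)*10 = 2)
C(o) = -15*o (C(o) = (0 + o)*(-3 - 2*6) = o*(-3 - 12) = o*(-15) = -15*o)
sqrt(k(-70 - 1*42, -85) + C(z(4))) = sqrt(-13 - 15*2) = sqrt(-13 - 30) = sqrt(-43) = I*sqrt(43)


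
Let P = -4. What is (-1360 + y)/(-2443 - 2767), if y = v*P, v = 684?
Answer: 2048/2605 ≈ 0.78618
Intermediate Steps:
y = -2736 (y = 684*(-4) = -2736)
(-1360 + y)/(-2443 - 2767) = (-1360 - 2736)/(-2443 - 2767) = -4096/(-5210) = -4096*(-1/5210) = 2048/2605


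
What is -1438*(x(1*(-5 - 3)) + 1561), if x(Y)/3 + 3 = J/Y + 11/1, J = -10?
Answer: -4569245/2 ≈ -2.2846e+6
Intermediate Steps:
x(Y) = 24 - 30/Y (x(Y) = -9 + 3*(-10/Y + 11/1) = -9 + 3*(-10/Y + 11*1) = -9 + 3*(-10/Y + 11) = -9 + 3*(11 - 10/Y) = -9 + (33 - 30/Y) = 24 - 30/Y)
-1438*(x(1*(-5 - 3)) + 1561) = -1438*((24 - 30/(-5 - 3)) + 1561) = -1438*((24 - 30/(1*(-8))) + 1561) = -1438*((24 - 30/(-8)) + 1561) = -1438*((24 - 30*(-⅛)) + 1561) = -1438*((24 + 15/4) + 1561) = -1438*(111/4 + 1561) = -1438*6355/4 = -4569245/2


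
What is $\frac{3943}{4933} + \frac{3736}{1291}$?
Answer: $\frac{23520101}{6368503} \approx 3.6932$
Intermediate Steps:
$\frac{3943}{4933} + \frac{3736}{1291} = \frac{23520101}{6368503}$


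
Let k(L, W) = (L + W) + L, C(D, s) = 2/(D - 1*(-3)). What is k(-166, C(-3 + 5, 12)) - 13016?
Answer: -66738/5 ≈ -13348.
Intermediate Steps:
C(D, s) = 2/(3 + D) (C(D, s) = 2/(D + 3) = 2/(3 + D))
k(L, W) = W + 2*L
k(-166, C(-3 + 5, 12)) - 13016 = (2/(3 + (-3 + 5)) + 2*(-166)) - 13016 = (2/(3 + 2) - 332) - 13016 = (2/5 - 332) - 13016 = (2*(⅕) - 332) - 13016 = (⅖ - 332) - 13016 = -1658/5 - 13016 = -66738/5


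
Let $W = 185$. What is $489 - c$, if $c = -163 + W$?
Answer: $467$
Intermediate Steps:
$c = 22$ ($c = -163 + 185 = 22$)
$489 - c = 489 - 22 = 467$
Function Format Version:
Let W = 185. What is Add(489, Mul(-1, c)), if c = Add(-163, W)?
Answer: 467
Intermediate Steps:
c = 22 (c = Add(-163, 185) = 22)
Add(489, Mul(-1, c)) = Add(489, Mul(-1, 22)) = Add(489, -22) = 467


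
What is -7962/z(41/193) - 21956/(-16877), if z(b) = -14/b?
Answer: 397763339/3257261 ≈ 122.12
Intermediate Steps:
-7962/z(41/193) - 21956/(-16877) = -7962/((-14/(41/193))) - 21956/(-16877) = -7962/((-14/(41*(1/193)))) - 21956*(-1/16877) = -7962/((-14/41/193)) + 21956/16877 = -7962/((-14*193/41)) + 21956/16877 = -7962/(-2702/41) + 21956/16877 = -7962*(-41/2702) + 21956/16877 = 163221/1351 + 21956/16877 = 397763339/3257261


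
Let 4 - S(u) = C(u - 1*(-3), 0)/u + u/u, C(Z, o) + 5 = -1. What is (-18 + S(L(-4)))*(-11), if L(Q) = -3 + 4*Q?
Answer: 3201/19 ≈ 168.47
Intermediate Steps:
C(Z, o) = -6 (C(Z, o) = -5 - 1 = -6)
S(u) = 3 + 6/u (S(u) = 4 - (-6/u + u/u) = 4 - (-6/u + 1) = 4 - (1 - 6/u) = 4 + (-1 + 6/u) = 3 + 6/u)
(-18 + S(L(-4)))*(-11) = (-18 + (3 + 6/(-3 + 4*(-4))))*(-11) = (-18 + (3 + 6/(-3 - 16)))*(-11) = (-18 + (3 + 6/(-19)))*(-11) = (-18 + (3 + 6*(-1/19)))*(-11) = (-18 + (3 - 6/19))*(-11) = (-18 + 51/19)*(-11) = -291/19*(-11) = 3201/19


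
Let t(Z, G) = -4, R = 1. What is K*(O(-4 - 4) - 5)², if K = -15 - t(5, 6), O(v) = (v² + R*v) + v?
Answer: -20339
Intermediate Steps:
O(v) = v² + 2*v (O(v) = (v² + 1*v) + v = (v² + v) + v = (v + v²) + v = v² + 2*v)
K = -11 (K = -15 - 1*(-4) = -15 + 4 = -11)
K*(O(-4 - 4) - 5)² = -11*((-4 - 4)*(2 + (-4 - 4)) - 5)² = -11*(-8*(2 - 8) - 5)² = -11*(-8*(-6) - 5)² = -11*(48 - 5)² = -11*43² = -11*1849 = -20339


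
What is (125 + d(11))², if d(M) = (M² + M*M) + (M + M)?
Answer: 151321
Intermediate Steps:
d(M) = 2*M + 2*M² (d(M) = (M² + M²) + 2*M = 2*M² + 2*M = 2*M + 2*M²)
(125 + d(11))² = (125 + 2*11*(1 + 11))² = (125 + 2*11*12)² = (125 + 264)² = 389² = 151321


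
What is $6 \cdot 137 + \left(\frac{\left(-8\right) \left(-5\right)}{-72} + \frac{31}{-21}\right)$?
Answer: $\frac{51658}{63} \approx 819.97$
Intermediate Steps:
$6 \cdot 137 + \left(\frac{\left(-8\right) \left(-5\right)}{-72} + \frac{31}{-21}\right) = 822 + \left(40 \left(- \frac{1}{72}\right) + 31 \left(- \frac{1}{21}\right)\right) = 822 - \frac{128}{63} = \frac{51658}{63}$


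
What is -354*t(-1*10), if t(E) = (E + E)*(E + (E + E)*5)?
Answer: -778800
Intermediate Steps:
t(E) = 22*E² (t(E) = (2*E)*(E + (2*E)*5) = (2*E)*(E + 10*E) = (2*E)*(11*E) = 22*E²)
-354*t(-1*10) = -7788*(-1*10)² = -7788*(-10)² = -7788*100 = -354*2200 = -778800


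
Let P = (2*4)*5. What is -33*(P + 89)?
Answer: -4257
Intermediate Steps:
P = 40 (P = 8*5 = 40)
-33*(P + 89) = -33*(40 + 89) = -33*129 = -4257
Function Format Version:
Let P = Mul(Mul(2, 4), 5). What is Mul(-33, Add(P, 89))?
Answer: -4257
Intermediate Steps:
P = 40 (P = Mul(8, 5) = 40)
Mul(-33, Add(P, 89)) = Mul(-33, Add(40, 89)) = Mul(-33, 129) = -4257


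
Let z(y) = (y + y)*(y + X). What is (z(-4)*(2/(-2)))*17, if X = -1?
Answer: -680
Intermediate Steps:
z(y) = 2*y*(-1 + y) (z(y) = (y + y)*(y - 1) = (2*y)*(-1 + y) = 2*y*(-1 + y))
(z(-4)*(2/(-2)))*17 = ((2*(-4)*(-1 - 4))*(2/(-2)))*17 = ((2*(-4)*(-5))*(2*(-½)))*17 = (40*(-1))*17 = -40*17 = -680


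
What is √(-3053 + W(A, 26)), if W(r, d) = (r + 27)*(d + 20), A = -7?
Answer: 3*I*√237 ≈ 46.184*I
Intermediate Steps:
W(r, d) = (20 + d)*(27 + r) (W(r, d) = (27 + r)*(20 + d) = (20 + d)*(27 + r))
√(-3053 + W(A, 26)) = √(-3053 + (540 + 20*(-7) + 27*26 + 26*(-7))) = √(-3053 + (540 - 140 + 702 - 182)) = √(-3053 + 920) = √(-2133) = 3*I*√237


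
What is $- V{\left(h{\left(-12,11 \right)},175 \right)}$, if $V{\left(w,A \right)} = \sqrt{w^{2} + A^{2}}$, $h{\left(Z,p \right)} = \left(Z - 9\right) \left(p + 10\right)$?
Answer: $- 7 \sqrt{4594} \approx -474.45$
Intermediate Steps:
$h{\left(Z,p \right)} = \left(-9 + Z\right) \left(10 + p\right)$
$V{\left(w,A \right)} = \sqrt{A^{2} + w^{2}}$
$- V{\left(h{\left(-12,11 \right)},175 \right)} = - \sqrt{175^{2} + \left(-90 - 99 + 10 \left(-12\right) - 132\right)^{2}} = - \sqrt{30625 + \left(-90 - 99 - 120 - 132\right)^{2}} = - \sqrt{30625 + \left(-441\right)^{2}} = - \sqrt{30625 + 194481} = - \sqrt{225106} = - 7 \sqrt{4594}$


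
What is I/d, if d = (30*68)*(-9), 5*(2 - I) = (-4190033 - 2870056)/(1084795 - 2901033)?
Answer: -11102291/166730648400 ≈ -6.6588e-5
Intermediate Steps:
I = 11102291/9081190 (I = 2 - (-4190033 - 2870056)/(5*(1084795 - 2901033)) = 2 - (-7060089)/(5*(-1816238)) = 2 - (-7060089)*(-1)/(5*1816238) = 2 - 1/5*7060089/1816238 = 2 - 7060089/9081190 = 11102291/9081190 ≈ 1.2226)
d = -18360 (d = 2040*(-9) = -18360)
I/d = (11102291/9081190)/(-18360) = (11102291/9081190)*(-1/18360) = -11102291/166730648400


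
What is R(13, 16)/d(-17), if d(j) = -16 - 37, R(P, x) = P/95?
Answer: -13/5035 ≈ -0.0025819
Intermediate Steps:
R(P, x) = P/95 (R(P, x) = P*(1/95) = P/95)
d(j) = -53
R(13, 16)/d(-17) = ((1/95)*13)/(-53) = (13/95)*(-1/53) = -13/5035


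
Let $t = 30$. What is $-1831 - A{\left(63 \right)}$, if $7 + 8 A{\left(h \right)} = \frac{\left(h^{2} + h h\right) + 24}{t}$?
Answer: $- \frac{18633}{10} \approx -1863.3$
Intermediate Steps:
$A{\left(h \right)} = - \frac{31}{40} + \frac{h^{2}}{120}$ ($A{\left(h \right)} = - \frac{7}{8} + \frac{\left(\left(h^{2} + h h\right) + 24\right) \frac{1}{30}}{8} = - \frac{7}{8} + \frac{\left(\left(h^{2} + h^{2}\right) + 24\right) \frac{1}{30}}{8} = - \frac{7}{8} + \frac{\left(2 h^{2} + 24\right) \frac{1}{30}}{8} = - \frac{7}{8} + \frac{\left(24 + 2 h^{2}\right) \frac{1}{30}}{8} = - \frac{7}{8} + \frac{\frac{4}{5} + \frac{h^{2}}{15}}{8} = - \frac{7}{8} + \left(\frac{1}{10} + \frac{h^{2}}{120}\right) = - \frac{31}{40} + \frac{h^{2}}{120}$)
$-1831 - A{\left(63 \right)} = -1831 - \left(- \frac{31}{40} + \frac{63^{2}}{120}\right) = -1831 - \left(- \frac{31}{40} + \frac{1}{120} \cdot 3969\right) = -1831 - \left(- \frac{31}{40} + \frac{1323}{40}\right) = -1831 - \frac{323}{10} = - \frac{18633}{10}$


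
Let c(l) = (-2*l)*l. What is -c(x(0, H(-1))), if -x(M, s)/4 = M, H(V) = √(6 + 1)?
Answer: 0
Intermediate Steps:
H(V) = √7
x(M, s) = -4*M
c(l) = -2*l²
-c(x(0, H(-1))) = -(-2)*(-4*0)² = -(-2)*0² = -(-2)*0 = -1*0 = 0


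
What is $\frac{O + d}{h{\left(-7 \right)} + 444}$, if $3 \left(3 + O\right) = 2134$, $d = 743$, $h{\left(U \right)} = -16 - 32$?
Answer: $\frac{2177}{594} \approx 3.665$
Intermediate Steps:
$h{\left(U \right)} = -48$ ($h{\left(U \right)} = -16 - 32 = -48$)
$O = \frac{2125}{3}$ ($O = -3 + \frac{1}{3} \cdot 2134 = -3 + \frac{2134}{3} = \frac{2125}{3} \approx 708.33$)
$\frac{O + d}{h{\left(-7 \right)} + 444} = \frac{\frac{2125}{3} + 743}{-48 + 444} = \frac{4354}{3 \cdot 396} = \frac{4354}{3} \cdot \frac{1}{396} = \frac{2177}{594}$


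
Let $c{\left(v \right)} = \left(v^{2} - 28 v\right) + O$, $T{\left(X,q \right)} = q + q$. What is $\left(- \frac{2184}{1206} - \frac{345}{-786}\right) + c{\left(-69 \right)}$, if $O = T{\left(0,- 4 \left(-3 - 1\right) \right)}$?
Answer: $\frac{354079697}{52662} \approx 6723.6$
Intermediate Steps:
$T{\left(X,q \right)} = 2 q$
$O = 32$ ($O = 2 \left(- 4 \left(-3 - 1\right)\right) = 2 \left(\left(-4\right) \left(-4\right)\right) = 2 \cdot 16 = 32$)
$c{\left(v \right)} = 32 + v^{2} - 28 v$ ($c{\left(v \right)} = \left(v^{2} - 28 v\right) + 32 = 32 + v^{2} - 28 v$)
$\left(- \frac{2184}{1206} - \frac{345}{-786}\right) + c{\left(-69 \right)} = \left(- \frac{2184}{1206} - \frac{345}{-786}\right) + \left(32 + \left(-69\right)^{2} - -1932\right) = \left(\left(-2184\right) \frac{1}{1206} - - \frac{115}{262}\right) + \left(32 + 4761 + 1932\right) = \left(- \frac{364}{201} + \frac{115}{262}\right) + 6725 = - \frac{72253}{52662} + 6725 = \frac{354079697}{52662}$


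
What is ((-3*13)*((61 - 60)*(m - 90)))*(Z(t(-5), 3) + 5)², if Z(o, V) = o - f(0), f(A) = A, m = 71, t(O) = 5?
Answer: 74100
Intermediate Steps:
Z(o, V) = o (Z(o, V) = o - 1*0 = o + 0 = o)
((-3*13)*((61 - 60)*(m - 90)))*(Z(t(-5), 3) + 5)² = ((-3*13)*((61 - 60)*(71 - 90)))*(5 + 5)² = -39*(-19)*10² = -39*(-19)*100 = 741*100 = 74100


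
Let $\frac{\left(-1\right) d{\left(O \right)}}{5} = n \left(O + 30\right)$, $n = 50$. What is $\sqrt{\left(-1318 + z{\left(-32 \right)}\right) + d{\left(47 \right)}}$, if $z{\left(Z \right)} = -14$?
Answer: $i \sqrt{20582} \approx 143.46 i$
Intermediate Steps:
$d{\left(O \right)} = -7500 - 250 O$ ($d{\left(O \right)} = - 5 \cdot 50 \left(O + 30\right) = - 5 \cdot 50 \left(30 + O\right) = - 5 \left(1500 + 50 O\right) = -7500 - 250 O$)
$\sqrt{\left(-1318 + z{\left(-32 \right)}\right) + d{\left(47 \right)}} = \sqrt{\left(-1318 - 14\right) - 19250} = \sqrt{-1332 - 19250} = \sqrt{-20582} = i \sqrt{20582}$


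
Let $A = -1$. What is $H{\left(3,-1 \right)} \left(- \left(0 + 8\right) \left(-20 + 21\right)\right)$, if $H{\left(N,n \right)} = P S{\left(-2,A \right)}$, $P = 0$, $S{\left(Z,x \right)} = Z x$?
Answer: $0$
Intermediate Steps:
$H{\left(N,n \right)} = 0$ ($H{\left(N,n \right)} = 0 \left(\left(-2\right) \left(-1\right)\right) = 0 \cdot 2 = 0$)
$H{\left(3,-1 \right)} \left(- \left(0 + 8\right) \left(-20 + 21\right)\right) = 0 \left(- \left(0 + 8\right) \left(-20 + 21\right)\right) = 0 \left(- 8 \cdot 1\right) = 0 \left(\left(-1\right) 8\right) = 0 \left(-8\right) = 0$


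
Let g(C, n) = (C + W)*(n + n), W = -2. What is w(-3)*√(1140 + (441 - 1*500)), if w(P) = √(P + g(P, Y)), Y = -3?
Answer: 3*√3243 ≈ 170.84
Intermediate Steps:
g(C, n) = 2*n*(-2 + C) (g(C, n) = (C - 2)*(n + n) = (-2 + C)*(2*n) = 2*n*(-2 + C))
w(P) = √(12 - 5*P) (w(P) = √(P + 2*(-3)*(-2 + P)) = √(P + (12 - 6*P)) = √(12 - 5*P))
w(-3)*√(1140 + (441 - 1*500)) = √(12 - 5*(-3))*√(1140 + (441 - 1*500)) = √(12 + 15)*√(1140 + (441 - 500)) = √27*√(1140 - 59) = (3*√3)*√1081 = 3*√3243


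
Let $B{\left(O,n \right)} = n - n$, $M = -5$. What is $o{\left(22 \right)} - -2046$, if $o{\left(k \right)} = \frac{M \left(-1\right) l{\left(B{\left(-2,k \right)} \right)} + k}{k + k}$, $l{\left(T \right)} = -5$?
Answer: $\frac{90021}{44} \approx 2045.9$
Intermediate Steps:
$B{\left(O,n \right)} = 0$
$o{\left(k \right)} = \frac{-25 + k}{2 k}$ ($o{\left(k \right)} = \frac{\left(-5\right) \left(-1\right) \left(-5\right) + k}{k + k} = \frac{5 \left(-5\right) + k}{2 k} = \left(-25 + k\right) \frac{1}{2 k} = \frac{-25 + k}{2 k}$)
$o{\left(22 \right)} - -2046 = \frac{-25 + 22}{2 \cdot 22} - -2046 = \frac{1}{2} \cdot \frac{1}{22} \left(-3\right) + 2046 = - \frac{3}{44} + 2046 = \frac{90021}{44}$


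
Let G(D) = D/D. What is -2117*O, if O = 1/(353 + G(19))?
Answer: -2117/354 ≈ -5.9802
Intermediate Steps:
G(D) = 1
O = 1/354 (O = 1/(353 + 1) = 1/354 ≈ 0.0028249)
-2117*O = -2117*1/354 = -2117/354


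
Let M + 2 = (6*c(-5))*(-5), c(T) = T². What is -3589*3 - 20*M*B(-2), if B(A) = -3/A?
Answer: 11793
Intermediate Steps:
M = -752 (M = -2 + (6*(-5)²)*(-5) = -2 + (6*25)*(-5) = -2 + 150*(-5) = -2 - 750 = -752)
-3589*3 - 20*M*B(-2) = -3589*3 - 20*(-752)*(-3/(-2)) = -10767 - (-15040)*(-3*(-½)) = -10767 - (-15040)*3/2 = -10767 - 1*(-22560) = -10767 + 22560 = 11793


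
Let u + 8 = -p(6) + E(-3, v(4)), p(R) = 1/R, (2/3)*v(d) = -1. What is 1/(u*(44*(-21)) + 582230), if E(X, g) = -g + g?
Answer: 1/589776 ≈ 1.6956e-6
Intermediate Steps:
v(d) = -3/2 (v(d) = (3/2)*(-1) = -3/2)
p(R) = 1/R
E(X, g) = 0
u = -49/6 (u = -8 + (-1/6 + 0) = -8 - 1/6 = -49/6 ≈ -8.1667)
1/(u*(44*(-21)) + 582230) = 1/(-1078*(-21)/3 + 582230) = 1/(-49/6*(-924) + 582230) = 1/(7546 + 582230) = 1/589776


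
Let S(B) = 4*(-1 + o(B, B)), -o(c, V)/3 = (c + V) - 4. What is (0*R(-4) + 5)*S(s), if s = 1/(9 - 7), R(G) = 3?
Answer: 160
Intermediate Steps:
o(c, V) = 12 - 3*V - 3*c (o(c, V) = -3*((c + V) - 4) = -3*((V + c) - 4) = -3*(-4 + V + c) = 12 - 3*V - 3*c)
s = ½ (s = 1/2 = ½ ≈ 0.50000)
S(B) = 44 - 24*B (S(B) = 4*(-1 + (12 - 3*B - 3*B)) = 4*(-1 + (12 - 6*B)) = 4*(11 - 6*B) = 44 - 24*B)
(0*R(-4) + 5)*S(s) = (0*3 + 5)*(44 - 24*½) = (0 + 5)*(44 - 12) = 5*32 = 160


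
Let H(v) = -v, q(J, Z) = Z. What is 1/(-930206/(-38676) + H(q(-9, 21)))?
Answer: 19338/59005 ≈ 0.32773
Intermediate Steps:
1/(-930206/(-38676) + H(q(-9, 21))) = 1/(-930206/(-38676) - 1*21) = 1/(-930206*(-1/38676) - 21) = 1/(465103/19338 - 21) = 1/(59005/19338) = 19338/59005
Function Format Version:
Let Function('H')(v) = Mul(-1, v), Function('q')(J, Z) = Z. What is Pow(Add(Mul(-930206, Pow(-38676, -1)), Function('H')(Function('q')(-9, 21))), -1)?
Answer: Rational(19338, 59005) ≈ 0.32773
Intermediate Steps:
Pow(Add(Mul(-930206, Pow(-38676, -1)), Function('H')(Function('q')(-9, 21))), -1) = Pow(Add(Mul(-930206, Pow(-38676, -1)), Mul(-1, 21)), -1) = Pow(Add(Mul(-930206, Rational(-1, 38676)), -21), -1) = Pow(Add(Rational(465103, 19338), -21), -1) = Pow(Rational(59005, 19338), -1) = Rational(19338, 59005)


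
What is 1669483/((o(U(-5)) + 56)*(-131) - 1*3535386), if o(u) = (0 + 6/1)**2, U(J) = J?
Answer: -1669483/3547438 ≈ -0.47062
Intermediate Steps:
o(u) = 36 (o(u) = (0 + 6*1)**2 = (0 + 6)**2 = 6**2 = 36)
1669483/((o(U(-5)) + 56)*(-131) - 1*3535386) = 1669483/((36 + 56)*(-131) - 1*3535386) = 1669483/(92*(-131) - 3535386) = 1669483/(-12052 - 3535386) = 1669483/(-3547438) = 1669483*(-1/3547438) = -1669483/3547438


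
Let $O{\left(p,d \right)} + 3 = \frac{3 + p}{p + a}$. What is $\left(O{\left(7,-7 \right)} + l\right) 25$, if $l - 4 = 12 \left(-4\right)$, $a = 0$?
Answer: $- \frac{7975}{7} \approx -1139.3$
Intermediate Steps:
$l = -44$ ($l = 4 + 12 \left(-4\right) = 4 - 48 = -44$)
$O{\left(p,d \right)} = -3 + \frac{3 + p}{p}$ ($O{\left(p,d \right)} = -3 + \frac{3 + p}{p + 0} = -3 + \frac{3 + p}{p}$)
$\left(O{\left(7,-7 \right)} + l\right) 25 = \left(\left(-2 + \frac{3}{7}\right) - 44\right) 25 = \left(- \frac{11}{7} - 44\right) 25 = \left(- \frac{319}{7}\right) 25 = - \frac{7975}{7}$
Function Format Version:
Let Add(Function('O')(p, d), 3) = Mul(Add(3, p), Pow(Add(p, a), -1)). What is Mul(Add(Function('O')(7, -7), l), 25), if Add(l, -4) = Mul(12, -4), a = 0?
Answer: Rational(-7975, 7) ≈ -1139.3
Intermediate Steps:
l = -44 (l = Add(4, Mul(12, -4)) = Add(4, -48) = -44)
Function('O')(p, d) = Add(-3, Mul(Pow(p, -1), Add(3, p))) (Function('O')(p, d) = Add(-3, Mul(Add(3, p), Pow(Add(p, 0), -1))) = Add(-3, Mul(Add(3, p), Pow(p, -1))) = Add(-3, Mul(Pow(p, -1), Add(3, p))))
Mul(Add(Function('O')(7, -7), l), 25) = Mul(Add(Add(-2, Mul(3, Pow(7, -1))), -44), 25) = Mul(Add(Add(-2, Mul(3, Rational(1, 7))), -44), 25) = Mul(Add(Add(-2, Rational(3, 7)), -44), 25) = Mul(Add(Rational(-11, 7), -44), 25) = Mul(Rational(-319, 7), 25) = Rational(-7975, 7)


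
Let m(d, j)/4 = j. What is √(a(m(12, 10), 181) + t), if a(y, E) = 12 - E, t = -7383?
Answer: 8*I*√118 ≈ 86.902*I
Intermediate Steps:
m(d, j) = 4*j
√(a(m(12, 10), 181) + t) = √((12 - 1*181) - 7383) = √((12 - 181) - 7383) = √(-169 - 7383) = √(-7552) = 8*I*√118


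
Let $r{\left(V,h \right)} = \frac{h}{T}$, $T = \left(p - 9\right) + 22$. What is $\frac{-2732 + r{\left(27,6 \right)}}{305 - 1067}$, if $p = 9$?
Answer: $\frac{30049}{8382} \approx 3.5849$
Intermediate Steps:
$T = 22$ ($T = \left(9 - 9\right) + 22 = 0 + 22 = 22$)
$r{\left(V,h \right)} = \frac{h}{22}$
$\frac{-2732 + r{\left(27,6 \right)}}{305 - 1067} = \frac{-2732 + \frac{1}{22} \cdot 6}{305 - 1067} = \frac{-2732 + \frac{3}{11}}{-762} = \left(- \frac{30049}{11}\right) \left(- \frac{1}{762}\right) = \frac{30049}{8382}$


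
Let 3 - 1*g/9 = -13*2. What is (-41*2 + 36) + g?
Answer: 215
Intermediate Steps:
g = 261 (g = 27 - (-117)*2 = 27 - 9*(-26) = 27 + 234 = 261)
(-41*2 + 36) + g = (-41*2 + 36) + 261 = (-82 + 36) + 261 = -46 + 261 = 215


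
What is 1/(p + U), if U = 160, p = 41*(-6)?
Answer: -1/86 ≈ -0.011628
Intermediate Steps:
p = -246
1/(p + U) = 1/(-246 + 160) = 1/(-86) = -1/86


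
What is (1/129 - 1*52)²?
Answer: 44983849/16641 ≈ 2703.2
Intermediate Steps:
(1/129 - 1*52)² = (1/129 - 52)² = (-6707/129)² = 44983849/16641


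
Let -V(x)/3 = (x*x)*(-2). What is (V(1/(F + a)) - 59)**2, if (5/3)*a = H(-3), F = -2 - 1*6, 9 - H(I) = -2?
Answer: 7513081/2401 ≈ 3129.1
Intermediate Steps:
H(I) = 11 (H(I) = 9 - 1*(-2) = 9 + 2 = 11)
F = -8 (F = -2 - 6 = -8)
a = 33/5 (a = (3/5)*11 = 33/5 ≈ 6.6000)
V(x) = 6*x**2 (V(x) = -3*x*x*(-2) = -3*x**2*(-2) = -(-6)*x**2 = 6*x**2)
(V(1/(F + a)) - 59)**2 = (6*(1/(-8 + 33/5))**2 - 59)**2 = (6*(1/(-7/5))**2 - 59)**2 = (6*(-5/7)**2 - 59)**2 = (6*(25/49) - 59)**2 = (150/49 - 59)**2 = (-2741/49)**2 = 7513081/2401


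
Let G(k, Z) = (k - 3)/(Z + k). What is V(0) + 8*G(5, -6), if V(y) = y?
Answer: -16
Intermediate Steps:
G(k, Z) = (-3 + k)/(Z + k)
V(0) + 8*G(5, -6) = 0 + 8*((-3 + 5)/(-6 + 5)) = 0 + 8*(2/(-1)) = 0 + 8*(-1*2) = 0 + 8*(-2) = 0 - 16 = -16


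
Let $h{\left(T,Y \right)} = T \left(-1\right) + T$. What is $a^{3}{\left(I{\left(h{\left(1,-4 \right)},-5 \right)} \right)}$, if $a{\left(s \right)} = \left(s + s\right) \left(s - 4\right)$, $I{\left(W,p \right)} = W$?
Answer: $0$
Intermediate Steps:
$h{\left(T,Y \right)} = 0$ ($h{\left(T,Y \right)} = - T + T = 0$)
$a{\left(s \right)} = 2 s \left(-4 + s\right)$
$a^{3}{\left(I{\left(h{\left(1,-4 \right)},-5 \right)} \right)} = \left(2 \cdot 0 \left(-4 + 0\right)\right)^{3} = \left(2 \cdot 0 \left(-4\right)\right)^{3} = 0^{3} = 0$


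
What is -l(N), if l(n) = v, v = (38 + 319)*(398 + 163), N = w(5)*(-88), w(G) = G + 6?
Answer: -200277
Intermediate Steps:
w(G) = 6 + G
N = -968 (N = (6 + 5)*(-88) = 11*(-88) = -968)
v = 200277 (v = 357*561 = 200277)
l(n) = 200277
-l(N) = -1*200277 = -200277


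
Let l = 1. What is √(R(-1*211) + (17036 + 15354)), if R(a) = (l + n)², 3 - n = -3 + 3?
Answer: √32406 ≈ 180.02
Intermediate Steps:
n = 3 (n = 3 - (-3 + 3) = 3 - 1*0 = 3 + 0 = 3)
R(a) = 16 (R(a) = (1 + 3)² = 4² = 16)
√(R(-1*211) + (17036 + 15354)) = √(16 + (17036 + 15354)) = √(16 + 32390) = √32406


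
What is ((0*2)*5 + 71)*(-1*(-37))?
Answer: 2627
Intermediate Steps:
((0*2)*5 + 71)*(-1*(-37)) = (0*5 + 71)*37 = (0 + 71)*37 = 71*37 = 2627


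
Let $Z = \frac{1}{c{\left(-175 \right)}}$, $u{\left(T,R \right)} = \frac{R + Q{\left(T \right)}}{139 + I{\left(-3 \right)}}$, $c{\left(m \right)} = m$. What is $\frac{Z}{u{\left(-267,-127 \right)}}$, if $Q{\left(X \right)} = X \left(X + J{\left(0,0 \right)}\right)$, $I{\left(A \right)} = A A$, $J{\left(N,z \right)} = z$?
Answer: $- \frac{74}{6226675} \approx -1.1884 \cdot 10^{-5}$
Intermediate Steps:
$I{\left(A \right)} = A^{2}$
$Q{\left(X \right)} = X^{2}$ ($Q{\left(X \right)} = X \left(X + 0\right) = X X = X^{2}$)
$u{\left(T,R \right)} = \frac{R}{148} + \frac{T^{2}}{148}$ ($u{\left(T,R \right)} = \frac{R + T^{2}}{139 + \left(-3\right)^{2}} = \frac{R + T^{2}}{139 + 9} = \frac{R + T^{2}}{148} = \left(R + T^{2}\right) \frac{1}{148} = \frac{R}{148} + \frac{T^{2}}{148}$)
$Z = - \frac{1}{175}$ ($Z = \frac{1}{-175} = - \frac{1}{175} \approx -0.0057143$)
$\frac{Z}{u{\left(-267,-127 \right)}} = - \frac{1}{175 \left(\frac{1}{148} \left(-127\right) + \frac{\left(-267\right)^{2}}{148}\right)} = - \frac{1}{175 \left(- \frac{127}{148} + \frac{1}{148} \cdot 71289\right)} = - \frac{1}{175 \left(- \frac{127}{148} + \frac{71289}{148}\right)} = - \frac{1}{175 \cdot \frac{35581}{74}} = \left(- \frac{1}{175}\right) \frac{74}{35581} = - \frac{74}{6226675}$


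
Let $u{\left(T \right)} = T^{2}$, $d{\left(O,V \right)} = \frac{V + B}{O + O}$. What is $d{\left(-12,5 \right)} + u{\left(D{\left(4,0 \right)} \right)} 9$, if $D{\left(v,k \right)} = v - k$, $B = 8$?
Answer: $\frac{3443}{24} \approx 143.46$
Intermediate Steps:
$d{\left(O,V \right)} = \frac{8 + V}{2 O}$ ($d{\left(O,V \right)} = \frac{V + 8}{O + O} = \frac{8 + V}{2 O}$)
$d{\left(-12,5 \right)} + u{\left(D{\left(4,0 \right)} \right)} 9 = \frac{8 + 5}{2 \left(-12\right)} + \left(4 - 0\right)^{2} \cdot 9 = \frac{1}{2} \left(- \frac{1}{12}\right) 13 + \left(4 + 0\right)^{2} \cdot 9 = - \frac{13}{24} + 4^{2} \cdot 9 = - \frac{13}{24} + 16 \cdot 9 = - \frac{13}{24} + 144 = \frac{3443}{24}$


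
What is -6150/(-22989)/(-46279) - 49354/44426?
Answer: -90220593207/81211638733 ≈ -1.1109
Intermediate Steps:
-6150/(-22989)/(-46279) - 49354/44426 = -6150*(-1/22989)*(-1/46279) - 49354*1/44426 = (2050/7663)*(-1/46279) - 24677/22213 = -2050/354635977 - 24677/22213 = -90220593207/81211638733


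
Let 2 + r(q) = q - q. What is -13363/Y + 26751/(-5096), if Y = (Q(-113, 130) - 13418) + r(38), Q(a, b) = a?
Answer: -22609495/5304936 ≈ -4.2620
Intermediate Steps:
r(q) = -2 (r(q) = -2 + (q - q) = -2 + 0 = -2)
Y = -13533 (Y = (-113 - 13418) - 2 = -13531 - 2 = -13533)
-13363/Y + 26751/(-5096) = -13363/(-13533) + 26751/(-5096) = -13363*(-1/13533) + 26751*(-1/5096) = 13363/13533 - 26751/5096 = -22609495/5304936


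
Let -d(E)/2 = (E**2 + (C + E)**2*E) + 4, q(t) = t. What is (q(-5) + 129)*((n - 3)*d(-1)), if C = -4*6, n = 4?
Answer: 153760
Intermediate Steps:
C = -24
d(E) = -8 - 2*E**2 - 2*E*(-24 + E)**2 (d(E) = -2*((E**2 + (-24 + E)**2*E) + 4) = -2*((E**2 + E*(-24 + E)**2) + 4) = -2*(4 + E**2 + E*(-24 + E)**2) = -8 - 2*E**2 - 2*E*(-24 + E)**2)
(q(-5) + 129)*((n - 3)*d(-1)) = (-5 + 129)*((4 - 3)*(-8 - 2*(-1)**2 - 2*(-1)*(-24 - 1)**2)) = 124*(1*(-8 - 2*1 - 2*(-1)*(-25)**2)) = 124*(1*(-8 - 2 - 2*(-1)*625)) = 124*(1*(-8 - 2 + 1250)) = 124*(1*1240) = 124*1240 = 153760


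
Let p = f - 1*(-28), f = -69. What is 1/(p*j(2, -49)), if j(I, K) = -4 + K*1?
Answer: 1/2173 ≈ 0.00046019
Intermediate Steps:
j(I, K) = -4 + K
p = -41 (p = -69 - 1*(-28) = -69 + 28 = -41)
1/(p*j(2, -49)) = 1/(-41*(-4 - 49)) = 1/(-41*(-53)) = 1/2173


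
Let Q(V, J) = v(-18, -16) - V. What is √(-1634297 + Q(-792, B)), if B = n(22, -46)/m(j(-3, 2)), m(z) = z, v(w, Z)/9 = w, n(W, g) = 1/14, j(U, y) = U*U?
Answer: I*√1633667 ≈ 1278.2*I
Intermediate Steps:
j(U, y) = U²
n(W, g) = 1/14
v(w, Z) = 9*w
B = 1/126 (B = 1/(14*((-3)²)) = (1/14)/9 = (1/14)*(⅑) = 1/126 ≈ 0.0079365)
Q(V, J) = -162 - V (Q(V, J) = 9*(-18) - V = -162 - V)
√(-1634297 + Q(-792, B)) = √(-1634297 + (-162 - 1*(-792))) = √(-1634297 + (-162 + 792)) = √(-1634297 + 630) = √(-1633667) = I*√1633667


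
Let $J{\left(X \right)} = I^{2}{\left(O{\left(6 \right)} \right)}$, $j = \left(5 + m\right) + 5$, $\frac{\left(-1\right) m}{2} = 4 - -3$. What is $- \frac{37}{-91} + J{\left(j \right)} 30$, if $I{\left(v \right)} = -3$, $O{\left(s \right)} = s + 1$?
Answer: $\frac{24607}{91} \approx 270.41$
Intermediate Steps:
$m = -14$ ($m = - 2 \left(4 - -3\right) = - 2 \left(4 + 3\right) = \left(-2\right) 7 = -14$)
$j = -4$ ($j = \left(5 - 14\right) + 5 = -9 + 5 = -4$)
$O{\left(s \right)} = 1 + s$
$J{\left(X \right)} = 9$ ($J{\left(X \right)} = \left(-3\right)^{2} = 9$)
$- \frac{37}{-91} + J{\left(j \right)} 30 = - \frac{37}{-91} + 9 \cdot 30 = \left(-37\right) \left(- \frac{1}{91}\right) + 270 = \frac{37}{91} + 270 = \frac{24607}{91}$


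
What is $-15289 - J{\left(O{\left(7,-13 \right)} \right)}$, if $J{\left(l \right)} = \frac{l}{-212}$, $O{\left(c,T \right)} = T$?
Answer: $- \frac{3241281}{212} \approx -15289.0$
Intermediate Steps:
$J{\left(l \right)} = - \frac{l}{212}$ ($J{\left(l \right)} = l \left(- \frac{1}{212}\right) = - \frac{l}{212}$)
$-15289 - J{\left(O{\left(7,-13 \right)} \right)} = -15289 - \left(- \frac{1}{212}\right) \left(-13\right) = -15289 - \frac{13}{212} = - \frac{3241281}{212}$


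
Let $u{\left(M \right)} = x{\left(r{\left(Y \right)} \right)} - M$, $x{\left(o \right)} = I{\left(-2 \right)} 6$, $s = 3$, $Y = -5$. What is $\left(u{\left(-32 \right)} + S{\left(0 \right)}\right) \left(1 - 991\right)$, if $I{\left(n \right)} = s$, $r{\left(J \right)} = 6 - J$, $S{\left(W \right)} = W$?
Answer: $-49500$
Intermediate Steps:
$I{\left(n \right)} = 3$
$x{\left(o \right)} = 18$ ($x{\left(o \right)} = 3 \cdot 6 = 18$)
$u{\left(M \right)} = 18 - M$
$\left(u{\left(-32 \right)} + S{\left(0 \right)}\right) \left(1 - 991\right) = \left(\left(18 - -32\right) + 0\right) \left(1 - 991\right) = \left(\left(18 + 32\right) + 0\right) \left(-990\right) = \left(50 + 0\right) \left(-990\right) = 50 \left(-990\right) = -49500$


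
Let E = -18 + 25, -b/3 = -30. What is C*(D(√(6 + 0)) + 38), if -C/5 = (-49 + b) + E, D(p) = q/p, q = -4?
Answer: -9120 + 160*√6 ≈ -8728.1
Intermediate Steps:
b = 90 (b = -3*(-30) = 90)
E = 7
D(p) = -4/p
C = -240 (C = -5*((-49 + 90) + 7) = -5*(41 + 7) = -5*48 = -240)
C*(D(√(6 + 0)) + 38) = -240*(-4/√(6 + 0) + 38) = -240*(-4*√6/6 + 38) = -240*(-2*√6/3 + 38) = -240*(38 - 2*√6/3) = -9120 + 160*√6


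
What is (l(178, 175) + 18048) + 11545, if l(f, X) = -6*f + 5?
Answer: 28530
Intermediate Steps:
l(f, X) = 5 - 6*f
(l(178, 175) + 18048) + 11545 = ((5 - 6*178) + 18048) + 11545 = ((5 - 1068) + 18048) + 11545 = (-1063 + 18048) + 11545 = 16985 + 11545 = 28530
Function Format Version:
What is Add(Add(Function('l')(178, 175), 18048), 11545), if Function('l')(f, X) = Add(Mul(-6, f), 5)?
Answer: 28530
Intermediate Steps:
Function('l')(f, X) = Add(5, Mul(-6, f))
Add(Add(Function('l')(178, 175), 18048), 11545) = Add(Add(Add(5, Mul(-6, 178)), 18048), 11545) = Add(Add(Add(5, -1068), 18048), 11545) = Add(Add(-1063, 18048), 11545) = Add(16985, 11545) = 28530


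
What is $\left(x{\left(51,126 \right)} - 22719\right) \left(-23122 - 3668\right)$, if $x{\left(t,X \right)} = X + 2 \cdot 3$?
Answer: $605105730$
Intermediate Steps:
$x{\left(t,X \right)} = 6 + X$ ($x{\left(t,X \right)} = X + 6 = 6 + X$)
$\left(x{\left(51,126 \right)} - 22719\right) \left(-23122 - 3668\right) = \left(\left(6 + 126\right) - 22719\right) \left(-23122 - 3668\right) = \left(132 - 22719\right) \left(-26790\right) = \left(-22587\right) \left(-26790\right) = 605105730$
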